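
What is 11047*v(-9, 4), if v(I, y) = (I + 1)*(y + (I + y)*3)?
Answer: 972136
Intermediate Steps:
v(I, y) = (1 + I)*(3*I + 4*y) (v(I, y) = (1 + I)*(y + (3*I + 3*y)) = (1 + I)*(3*I + 4*y))
11047*v(-9, 4) = 11047*(3*(-9) + 3*(-9)² + 4*4 + 4*(-9)*4) = 11047*(-27 + 3*81 + 16 - 144) = 11047*(-27 + 243 + 16 - 144) = 11047*88 = 972136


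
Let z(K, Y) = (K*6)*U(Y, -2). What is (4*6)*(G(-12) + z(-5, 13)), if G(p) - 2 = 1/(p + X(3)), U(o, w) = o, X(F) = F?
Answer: -27944/3 ≈ -9314.7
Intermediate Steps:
G(p) = 2 + 1/(3 + p) (G(p) = 2 + 1/(p + 3) = 2 + 1/(3 + p))
z(K, Y) = 6*K*Y (z(K, Y) = (K*6)*Y = (6*K)*Y = 6*K*Y)
(4*6)*(G(-12) + z(-5, 13)) = (4*6)*((7 + 2*(-12))/(3 - 12) + 6*(-5)*13) = 24*((7 - 24)/(-9) - 390) = 24*(-1/9*(-17) - 390) = 24*(17/9 - 390) = 24*(-3493/9) = -27944/3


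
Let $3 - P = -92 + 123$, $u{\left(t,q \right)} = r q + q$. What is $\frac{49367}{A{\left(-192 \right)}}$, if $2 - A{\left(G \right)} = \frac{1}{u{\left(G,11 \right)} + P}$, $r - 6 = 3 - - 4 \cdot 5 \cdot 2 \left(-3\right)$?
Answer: $\frac{61116346}{2477} \approx 24674.0$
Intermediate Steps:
$r = -111$ ($r = 6 + \left(3 - - 4 \cdot 5 \cdot 2 \left(-3\right)\right) = 6 + \left(3 - - 4 \cdot 10 \left(-3\right)\right) = 6 + \left(3 - \left(-4\right) \left(-30\right)\right) = 6 + \left(3 - 120\right) = 6 - 117 = -111$)
$u{\left(t,q \right)} = - 110 q$ ($u{\left(t,q \right)} = - 111 q + q = - 110 q$)
$P = -28$ ($P = 3 - \left(-92 + 123\right) = 3 - 31 = -28$)
$A{\left(G \right)} = \frac{2477}{1238}$ ($A{\left(G \right)} = 2 - \frac{1}{\left(-110\right) 11 - 28} = 2 - \frac{1}{-1210 - 28} = 2 - \frac{1}{-1238} = 2 - - \frac{1}{1238} = 2 + \frac{1}{1238} = \frac{2477}{1238}$)
$\frac{49367}{A{\left(-192 \right)}} = \frac{49367}{\frac{2477}{1238}} = 49367 \cdot \frac{1238}{2477} = \frac{61116346}{2477}$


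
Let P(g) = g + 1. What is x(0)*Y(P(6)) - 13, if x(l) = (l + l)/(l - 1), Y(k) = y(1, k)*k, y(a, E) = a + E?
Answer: -13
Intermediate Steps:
y(a, E) = E + a
P(g) = 1 + g
Y(k) = k*(1 + k) (Y(k) = (k + 1)*k = (1 + k)*k = k*(1 + k))
x(l) = 2*l/(-1 + l) (x(l) = (2*l)/(-1 + l) = 2*l/(-1 + l))
x(0)*Y(P(6)) - 13 = (2*0/(-1 + 0))*((1 + 6)*(1 + (1 + 6))) - 13 = (2*0/(-1))*(7*(1 + 7)) - 13 = (2*0*(-1))*(7*8) - 13 = 0*56 - 13 = 0 - 13 = -13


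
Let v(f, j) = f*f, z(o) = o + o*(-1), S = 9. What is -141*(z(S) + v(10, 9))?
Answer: -14100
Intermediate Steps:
z(o) = 0 (z(o) = o - o = 0)
v(f, j) = f²
-141*(z(S) + v(10, 9)) = -141*(0 + 10²) = -141*(0 + 100) = -141*100 = -14100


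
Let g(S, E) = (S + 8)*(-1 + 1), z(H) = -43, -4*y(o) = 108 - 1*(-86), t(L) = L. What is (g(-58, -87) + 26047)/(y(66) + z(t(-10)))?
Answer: -854/3 ≈ -284.67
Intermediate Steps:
y(o) = -97/2 (y(o) = -(108 - 1*(-86))/4 = -(108 + 86)/4 = -¼*194 = -97/2)
g(S, E) = 0 (g(S, E) = (8 + S)*0 = 0)
(g(-58, -87) + 26047)/(y(66) + z(t(-10))) = (0 + 26047)/(-97/2 - 43) = 26047/(-183/2) = 26047*(-2/183) = -854/3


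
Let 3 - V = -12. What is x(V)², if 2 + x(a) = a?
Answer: 169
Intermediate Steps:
V = 15 (V = 3 - 1*(-12) = 3 + 12 = 15)
x(a) = -2 + a
x(V)² = (-2 + 15)² = 13² = 169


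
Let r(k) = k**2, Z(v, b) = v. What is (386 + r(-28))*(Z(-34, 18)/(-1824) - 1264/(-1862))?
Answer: 6077955/7448 ≈ 816.05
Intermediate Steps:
(386 + r(-28))*(Z(-34, 18)/(-1824) - 1264/(-1862)) = (386 + (-28)**2)*(-34/(-1824) - 1264/(-1862)) = (386 + 784)*(-34*(-1/1824) - 1264*(-1/1862)) = 1170*(17/912 + 632/931) = 1170*(31169/44688) = 6077955/7448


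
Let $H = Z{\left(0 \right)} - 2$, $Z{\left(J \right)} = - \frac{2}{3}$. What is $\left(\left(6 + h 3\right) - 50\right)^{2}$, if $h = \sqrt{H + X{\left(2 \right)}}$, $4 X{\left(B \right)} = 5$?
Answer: $\frac{\left(88 - i \sqrt{51}\right)^{2}}{4} \approx 1923.3 - 314.22 i$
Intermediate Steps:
$Z{\left(J \right)} = - \frac{2}{3}$ ($Z{\left(J \right)} = \left(-2\right) \frac{1}{3} = - \frac{2}{3}$)
$H = - \frac{8}{3}$ ($H = - \frac{2}{3} - 2 = - \frac{8}{3} \approx -2.6667$)
$X{\left(B \right)} = \frac{5}{4}$ ($X{\left(B \right)} = \frac{1}{4} \cdot 5 = \frac{5}{4}$)
$h = \frac{i \sqrt{51}}{6}$ ($h = \sqrt{- \frac{8}{3} + \frac{5}{4}} = \sqrt{- \frac{17}{12}} = \frac{i \sqrt{51}}{6} \approx 1.1902 i$)
$\left(\left(6 + h 3\right) - 50\right)^{2} = \left(\left(6 + \frac{i \sqrt{51}}{6} \cdot 3\right) - 50\right)^{2} = \left(\left(6 + \frac{i \sqrt{51}}{2}\right) - 50\right)^{2} = \left(-44 + \frac{i \sqrt{51}}{2}\right)^{2}$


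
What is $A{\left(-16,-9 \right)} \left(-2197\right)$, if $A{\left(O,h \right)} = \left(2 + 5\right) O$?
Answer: $246064$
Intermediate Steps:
$A{\left(O,h \right)} = 7 O$
$A{\left(-16,-9 \right)} \left(-2197\right) = 7 \left(-16\right) \left(-2197\right) = \left(-112\right) \left(-2197\right) = 246064$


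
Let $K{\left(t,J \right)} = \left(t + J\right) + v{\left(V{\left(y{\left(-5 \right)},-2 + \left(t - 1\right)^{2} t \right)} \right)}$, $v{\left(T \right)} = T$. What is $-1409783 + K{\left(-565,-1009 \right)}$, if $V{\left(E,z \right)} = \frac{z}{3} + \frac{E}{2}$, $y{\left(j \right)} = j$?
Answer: $- \frac{123490147}{2} \approx -6.1745 \cdot 10^{7}$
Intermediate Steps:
$V{\left(E,z \right)} = \frac{E}{2} + \frac{z}{3}$ ($V{\left(E,z \right)} = z \frac{1}{3} + E \frac{1}{2} = \frac{z}{3} + \frac{E}{2} = \frac{E}{2} + \frac{z}{3}$)
$K{\left(t,J \right)} = - \frac{19}{6} + J + t + \frac{t \left(-1 + t\right)^{2}}{3}$ ($K{\left(t,J \right)} = \left(t + J\right) + \left(\frac{1}{2} \left(-5\right) + \frac{-2 + \left(t - 1\right)^{2} t}{3}\right) = \left(J + t\right) + \left(- \frac{5}{2} + \frac{-2 + \left(-1 + t\right)^{2} t}{3}\right) = \left(J + t\right) + \left(- \frac{5}{2} + \frac{-2 + t \left(-1 + t\right)^{2}}{3}\right) = \left(J + t\right) + \left(- \frac{5}{2} + \left(- \frac{2}{3} + \frac{t \left(-1 + t\right)^{2}}{3}\right)\right) = \left(J + t\right) + \left(- \frac{19}{6} + \frac{t \left(-1 + t\right)^{2}}{3}\right) = - \frac{19}{6} + J + t + \frac{t \left(-1 + t\right)^{2}}{3}$)
$-1409783 + K{\left(-565,-1009 \right)} = -1409783 - \left(\frac{9463}{6} + \frac{565 \left(-1 - 565\right)^{2}}{3}\right) = -1409783 - \left(\frac{9463}{6} + \frac{181001140}{3}\right) = -1409783 - \frac{120670581}{2} = - \frac{123490147}{2}$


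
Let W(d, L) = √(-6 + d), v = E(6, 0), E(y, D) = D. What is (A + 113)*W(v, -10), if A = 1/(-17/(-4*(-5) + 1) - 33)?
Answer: 80209*I*√6/710 ≈ 276.72*I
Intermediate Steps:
v = 0
A = -21/710 (A = 1/(-17/(20 + 1) - 33) = 1/(-17/21 - 33) = 1/(-710/21) = -21/710 ≈ -0.029577)
(A + 113)*W(v, -10) = (-21/710 + 113)*√(-6 + 0) = 80209*√(-6)/710 = 80209*(I*√6)/710 = 80209*I*√6/710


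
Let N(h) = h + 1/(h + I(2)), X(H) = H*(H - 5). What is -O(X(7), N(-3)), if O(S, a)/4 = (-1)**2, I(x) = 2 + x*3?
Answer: -4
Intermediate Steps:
X(H) = H*(-5 + H)
I(x) = 2 + 3*x
N(h) = h + 1/(8 + h) (N(h) = h + 1/(h + (2 + 3*2)) = h + 1/(h + (2 + 6)) = h + 1/(h + 8) = h + 1/(8 + h))
O(S, a) = 4 (O(S, a) = 4*(-1)**2 = 4*1 = 4)
-O(X(7), N(-3)) = -1*4 = -4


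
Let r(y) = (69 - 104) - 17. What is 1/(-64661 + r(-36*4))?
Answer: -1/64713 ≈ -1.5453e-5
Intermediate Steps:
r(y) = -52 (r(y) = -35 - 17 = -52)
1/(-64661 + r(-36*4)) = 1/(-64661 - 52) = 1/(-64713) = -1/64713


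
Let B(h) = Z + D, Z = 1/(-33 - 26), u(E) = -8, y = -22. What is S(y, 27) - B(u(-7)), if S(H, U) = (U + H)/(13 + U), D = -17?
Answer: 8091/472 ≈ 17.142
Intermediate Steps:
Z = -1/59 (Z = 1/(-59) = -1/59 ≈ -0.016949)
B(h) = -1004/59 (B(h) = -1/59 - 17 = -1004/59)
S(H, U) = (H + U)/(13 + U)
S(y, 27) - B(u(-7)) = (-22 + 27)/(13 + 27) - 1*(-1004/59) = 5/40 + 1004/59 = (1/40)*5 + 1004/59 = ⅛ + 1004/59 = 8091/472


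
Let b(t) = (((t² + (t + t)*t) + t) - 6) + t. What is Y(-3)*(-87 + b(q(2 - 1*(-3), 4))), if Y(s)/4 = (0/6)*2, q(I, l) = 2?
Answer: 0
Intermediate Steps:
b(t) = -6 + 2*t + 3*t² (b(t) = (((t² + (2*t)*t) + t) - 6) + t = (((t² + 2*t²) + t) - 6) + t = ((3*t² + t) - 6) + t = ((t + 3*t²) - 6) + t = (-6 + t + 3*t²) + t = -6 + 2*t + 3*t²)
Y(s) = 0 (Y(s) = 4*((0/6)*2) = 4*((0*(⅙))*2) = 4*(0*2) = 4*0 = 0)
Y(-3)*(-87 + b(q(2 - 1*(-3), 4))) = 0*(-87 + (-6 + 2*2 + 3*2²)) = 0*(-87 + (-6 + 4 + 3*4)) = 0*(-87 + (-6 + 4 + 12)) = 0*(-87 + 10) = 0*(-77) = 0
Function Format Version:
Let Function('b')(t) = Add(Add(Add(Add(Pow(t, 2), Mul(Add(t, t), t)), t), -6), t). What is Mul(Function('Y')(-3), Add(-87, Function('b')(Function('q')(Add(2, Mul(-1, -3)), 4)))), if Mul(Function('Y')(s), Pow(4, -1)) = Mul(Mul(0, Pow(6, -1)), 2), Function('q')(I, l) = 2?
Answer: 0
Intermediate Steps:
Function('b')(t) = Add(-6, Mul(2, t), Mul(3, Pow(t, 2))) (Function('b')(t) = Add(Add(Add(Add(Pow(t, 2), Mul(Mul(2, t), t)), t), -6), t) = Add(Add(Add(Add(Pow(t, 2), Mul(2, Pow(t, 2))), t), -6), t) = Add(Add(Add(Mul(3, Pow(t, 2)), t), -6), t) = Add(Add(Add(t, Mul(3, Pow(t, 2))), -6), t) = Add(Add(-6, t, Mul(3, Pow(t, 2))), t) = Add(-6, Mul(2, t), Mul(3, Pow(t, 2))))
Function('Y')(s) = 0 (Function('Y')(s) = Mul(4, Mul(Mul(0, Pow(6, -1)), 2)) = Mul(4, Mul(Mul(0, Rational(1, 6)), 2)) = Mul(4, Mul(0, 2)) = Mul(4, 0) = 0)
Mul(Function('Y')(-3), Add(-87, Function('b')(Function('q')(Add(2, Mul(-1, -3)), 4)))) = Mul(0, Add(-87, Add(-6, Mul(2, 2), Mul(3, Pow(2, 2))))) = Mul(0, Add(-87, Add(-6, 4, Mul(3, 4)))) = Mul(0, Add(-87, Add(-6, 4, 12))) = Mul(0, Add(-87, 10)) = Mul(0, -77) = 0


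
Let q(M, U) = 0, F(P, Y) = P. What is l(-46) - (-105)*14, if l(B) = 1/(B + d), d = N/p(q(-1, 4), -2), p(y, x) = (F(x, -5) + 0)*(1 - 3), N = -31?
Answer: 316046/215 ≈ 1470.0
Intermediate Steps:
p(y, x) = -2*x (p(y, x) = (x + 0)*(1 - 3) = x*(-2) = -2*x)
d = -31/4 (d = -31/((-2*(-2))) = -31/4 ≈ -7.7500)
l(B) = 1/(-31/4 + B) (l(B) = 1/(B - 31/4) = 1/(-31/4 + B))
l(-46) - (-105)*14 = 4/(-31 + 4*(-46)) - (-105)*14 = 4/(-31 - 184) - 1*(-1470) = 4/(-215) + 1470 = 4*(-1/215) + 1470 = -4/215 + 1470 = 316046/215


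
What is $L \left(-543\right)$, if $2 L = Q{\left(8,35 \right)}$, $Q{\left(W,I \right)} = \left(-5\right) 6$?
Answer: $8145$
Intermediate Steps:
$Q{\left(W,I \right)} = -30$
$L = -15$ ($L = \frac{1}{2} \left(-30\right) = -15$)
$L \left(-543\right) = \left(-15\right) \left(-543\right) = 8145$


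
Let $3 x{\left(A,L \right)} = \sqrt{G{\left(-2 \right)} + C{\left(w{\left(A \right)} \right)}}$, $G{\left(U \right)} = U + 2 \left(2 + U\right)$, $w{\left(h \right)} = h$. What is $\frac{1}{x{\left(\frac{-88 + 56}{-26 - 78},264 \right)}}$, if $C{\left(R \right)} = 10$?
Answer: $\frac{3 \sqrt{2}}{4} \approx 1.0607$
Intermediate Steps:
$G{\left(U \right)} = 4 + 3 U$ ($G{\left(U \right)} = U + \left(4 + 2 U\right) = 4 + 3 U$)
$x{\left(A,L \right)} = \frac{2 \sqrt{2}}{3}$ ($x{\left(A,L \right)} = \frac{\sqrt{\left(4 + 3 \left(-2\right)\right) + 10}}{3} = \frac{\sqrt{\left(4 - 6\right) + 10}}{3} = \frac{\sqrt{-2 + 10}}{3} = \frac{\sqrt{8}}{3} = \frac{2 \sqrt{2}}{3}$)
$\frac{1}{x{\left(\frac{-88 + 56}{-26 - 78},264 \right)}} = \frac{1}{\frac{2}{3} \sqrt{2}} = \frac{3 \sqrt{2}}{4}$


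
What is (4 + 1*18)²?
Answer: 484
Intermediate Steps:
(4 + 1*18)² = (4 + 18)² = 22² = 484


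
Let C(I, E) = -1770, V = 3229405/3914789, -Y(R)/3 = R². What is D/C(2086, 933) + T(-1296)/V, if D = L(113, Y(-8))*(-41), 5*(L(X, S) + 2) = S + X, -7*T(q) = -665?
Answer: 655914950581/5716046850 ≈ 114.75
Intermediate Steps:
Y(R) = -3*R²
T(q) = 95 (T(q) = -⅐*(-665) = 95)
V = 3229405/3914789 (V = 3229405*(1/3914789) = 3229405/3914789 ≈ 0.82492)
L(X, S) = -2 + S/5 + X/5 (L(X, S) = -2 + (S + X)/5 = -2 + (S/5 + X/5) = -2 + S/5 + X/5)
D = 3649/5 (D = (-2 + (-3*(-8)²)/5 + (⅕)*113)*(-41) = (-2 + (-3*64)/5 + 113/5)*(-41) = (-2 + (⅕)*(-192) + 113/5)*(-41) = (-2 - 192/5 + 113/5)*(-41) = -89/5*(-41) = 3649/5 ≈ 729.80)
D/C(2086, 933) + T(-1296)/V = (3649/5)/(-1770) + 95/(3229405/3914789) = (3649/5)*(-1/1770) + 95*(3914789/3229405) = -3649/8850 + 74380991/645881 = 655914950581/5716046850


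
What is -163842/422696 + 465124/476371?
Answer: 59278238461/100680058108 ≈ 0.58878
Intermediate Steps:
-163842/422696 + 465124/476371 = -163842*1/422696 + 465124*(1/476371) = -81921/211348 + 465124/476371 = 59278238461/100680058108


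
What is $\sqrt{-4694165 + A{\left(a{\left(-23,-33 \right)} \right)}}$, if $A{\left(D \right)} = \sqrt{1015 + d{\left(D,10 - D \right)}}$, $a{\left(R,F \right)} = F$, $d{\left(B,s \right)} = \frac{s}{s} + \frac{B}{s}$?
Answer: $\frac{\sqrt{-8679511085 + 43 \sqrt{1877165}}}{43} \approx 2166.6 i$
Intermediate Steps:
$d{\left(B,s \right)} = 1 + \frac{B}{s}$
$A{\left(D \right)} = \sqrt{1015 + \frac{10}{10 - D}}$ ($A{\left(D \right)} = \sqrt{1015 + \frac{D - \left(-10 + D\right)}{10 - D}} = \sqrt{1015 + \frac{1}{10 - D} 10} = \sqrt{1015 + \frac{10}{10 - D}}$)
$\sqrt{-4694165 + A{\left(a{\left(-23,-33 \right)} \right)}} = \sqrt{-4694165 + \sqrt{1015 - \frac{10}{-10 - 33}}} = \sqrt{-4694165 + \sqrt{1015 - \frac{10}{-43}}} = \sqrt{-4694165 + \sqrt{1015 - - \frac{10}{43}}} = \sqrt{-4694165 + \sqrt{1015 + \frac{10}{43}}} = \sqrt{-4694165 + \sqrt{\frac{43655}{43}}} = \sqrt{-4694165 + \frac{\sqrt{1877165}}{43}}$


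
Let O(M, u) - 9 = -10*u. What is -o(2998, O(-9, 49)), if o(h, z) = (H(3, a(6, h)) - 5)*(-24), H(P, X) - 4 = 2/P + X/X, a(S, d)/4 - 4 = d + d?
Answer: 16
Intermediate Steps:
a(S, d) = 16 + 8*d (a(S, d) = 16 + 4*(d + d) = 16 + 4*(2*d) = 16 + 8*d)
O(M, u) = 9 - 10*u
H(P, X) = 5 + 2/P (H(P, X) = 4 + (2/P + X/X) = 4 + (2/P + 1) = 4 + (1 + 2/P) = 5 + 2/P)
o(h, z) = -16 (o(h, z) = ((5 + 2/3) - 5)*(-24) = (17/3 - 5)*(-24) = (2/3)*(-24) = -16)
-o(2998, O(-9, 49)) = -1*(-16) = 16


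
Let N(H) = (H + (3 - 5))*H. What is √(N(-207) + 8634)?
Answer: √51897 ≈ 227.81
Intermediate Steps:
N(H) = H*(-2 + H) (N(H) = (H - 2)*H = (-2 + H)*H = H*(-2 + H))
√(N(-207) + 8634) = √(-207*(-2 - 207) + 8634) = √(-207*(-209) + 8634) = √(43263 + 8634) = √51897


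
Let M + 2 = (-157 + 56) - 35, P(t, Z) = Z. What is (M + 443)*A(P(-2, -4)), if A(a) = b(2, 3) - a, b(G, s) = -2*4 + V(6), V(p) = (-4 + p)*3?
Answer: 610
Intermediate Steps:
M = -138 (M = -2 + ((-157 + 56) - 35) = -2 + (-101 - 35) = -2 - 136 = -138)
V(p) = -12 + 3*p
b(G, s) = -2 (b(G, s) = -2*4 + (-12 + 3*6) = -8 + (-12 + 18) = -8 + 6 = -2)
A(a) = -2 - a
(M + 443)*A(P(-2, -4)) = (-138 + 443)*(-2 - 1*(-4)) = 305*(-2 + 4) = 305*2 = 610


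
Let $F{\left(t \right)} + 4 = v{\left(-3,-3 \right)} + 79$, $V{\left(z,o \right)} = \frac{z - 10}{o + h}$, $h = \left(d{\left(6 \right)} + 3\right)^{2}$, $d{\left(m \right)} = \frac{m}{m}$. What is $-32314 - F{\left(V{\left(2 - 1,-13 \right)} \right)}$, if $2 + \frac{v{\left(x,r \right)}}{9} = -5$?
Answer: $-32326$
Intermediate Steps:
$v{\left(x,r \right)} = -63$ ($v{\left(x,r \right)} = -18 + 9 \left(-5\right) = -18 - 45 = -63$)
$d{\left(m \right)} = 1$
$h = 16$ ($h = \left(1 + 3\right)^{2} = 4^{2} = 16$)
$V{\left(z,o \right)} = \frac{-10 + z}{16 + o}$ ($V{\left(z,o \right)} = \frac{z - 10}{o + 16} = \frac{-10 + z}{16 + o}$)
$F{\left(t \right)} = 12$ ($F{\left(t \right)} = -4 + \left(-63 + 79\right) = -4 + 16 = 12$)
$-32314 - F{\left(V{\left(2 - 1,-13 \right)} \right)} = -32314 - 12 = -32326$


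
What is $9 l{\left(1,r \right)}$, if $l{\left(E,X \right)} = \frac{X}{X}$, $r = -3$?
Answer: $9$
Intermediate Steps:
$l{\left(E,X \right)} = 1$
$9 l{\left(1,r \right)} = 9 \cdot 1 = 9$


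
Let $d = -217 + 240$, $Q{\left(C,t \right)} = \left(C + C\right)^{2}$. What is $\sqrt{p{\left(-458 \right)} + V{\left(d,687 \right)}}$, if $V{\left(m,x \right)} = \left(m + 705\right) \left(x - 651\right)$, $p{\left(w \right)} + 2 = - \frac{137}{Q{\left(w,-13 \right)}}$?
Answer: $\frac{\sqrt{21988301399}}{916} \approx 161.88$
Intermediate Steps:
$Q{\left(C,t \right)} = 4 C^{2}$ ($Q{\left(C,t \right)} = \left(2 C\right)^{2} = 4 C^{2}$)
$p{\left(w \right)} = -2 - \frac{137}{4 w^{2}}$
$d = 23$
$V{\left(m,x \right)} = \left(-651 + x\right) \left(705 + m\right)$ ($V{\left(m,x \right)} = \left(705 + m\right) \left(-651 + x\right) = \left(-651 + x\right) \left(705 + m\right)$)
$\sqrt{p{\left(-458 \right)} + V{\left(d,687 \right)}} = \sqrt{\left(-2 - \frac{137}{4 \cdot 209764}\right) + \left(-458955 - 14973 + 705 \cdot 687 + 23 \cdot 687\right)} = \sqrt{\left(-2 - \frac{137}{839056}\right) + \left(-458955 - 14973 + 484335 + 15801\right)} = \sqrt{\left(-2 - \frac{137}{839056}\right) + 26208} = \sqrt{- \frac{1678249}{839056} + 26208} = \sqrt{\frac{21988301399}{839056}} = \frac{\sqrt{21988301399}}{916}$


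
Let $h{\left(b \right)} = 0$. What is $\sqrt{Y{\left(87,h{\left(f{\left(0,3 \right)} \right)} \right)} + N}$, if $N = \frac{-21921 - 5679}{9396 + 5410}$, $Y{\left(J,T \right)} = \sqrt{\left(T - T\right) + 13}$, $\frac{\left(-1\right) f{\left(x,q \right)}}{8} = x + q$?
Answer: $\frac{\sqrt{-102161400 + 54804409 \sqrt{13}}}{7403} \approx 1.3196$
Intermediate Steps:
$f{\left(x,q \right)} = - 8 q - 8 x$ ($f{\left(x,q \right)} = - 8 \left(x + q\right) = - 8 \left(q + x\right) = - 8 q - 8 x$)
$Y{\left(J,T \right)} = \sqrt{13}$ ($Y{\left(J,T \right)} = \sqrt{0 + 13} = \sqrt{13}$)
$N = - \frac{13800}{7403}$ ($N = - \frac{27600}{14806} = \left(-27600\right) \frac{1}{14806} = - \frac{13800}{7403} \approx -1.8641$)
$\sqrt{Y{\left(87,h{\left(f{\left(0,3 \right)} \right)} \right)} + N} = \sqrt{\sqrt{13} - \frac{13800}{7403}} = \sqrt{- \frac{13800}{7403} + \sqrt{13}}$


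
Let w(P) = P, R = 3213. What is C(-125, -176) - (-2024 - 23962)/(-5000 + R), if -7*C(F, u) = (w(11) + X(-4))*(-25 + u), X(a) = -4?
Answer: 333201/1787 ≈ 186.46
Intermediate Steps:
C(F, u) = 25 - u (C(F, u) = -(11 - 4)*(-25 + u)/7 = -(-25 + u) = -(-175 + 7*u)/7 = 25 - u)
C(-125, -176) - (-2024 - 23962)/(-5000 + R) = (25 - 1*(-176)) - (-2024 - 23962)/(-5000 + 3213) = (25 + 176) - (-25986)/(-1787) = 201 - (-25986)*(-1)/1787 = 201 - 1*25986/1787 = 201 - 25986/1787 = 333201/1787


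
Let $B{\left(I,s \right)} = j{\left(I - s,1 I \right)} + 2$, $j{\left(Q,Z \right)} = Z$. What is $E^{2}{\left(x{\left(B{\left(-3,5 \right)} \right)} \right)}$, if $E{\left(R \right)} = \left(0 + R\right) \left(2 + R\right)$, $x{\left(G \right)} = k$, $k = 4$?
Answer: $576$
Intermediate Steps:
$B{\left(I,s \right)} = 2 + I$ ($B{\left(I,s \right)} = 1 I + 2 = I + 2 = 2 + I$)
$x{\left(G \right)} = 4$
$E{\left(R \right)} = R \left(2 + R\right)$
$E^{2}{\left(x{\left(B{\left(-3,5 \right)} \right)} \right)} = \left(4 \left(2 + 4\right)\right)^{2} = \left(4 \cdot 6\right)^{2} = 24^{2} = 576$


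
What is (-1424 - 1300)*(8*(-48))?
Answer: 1046016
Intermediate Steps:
(-1424 - 1300)*(8*(-48)) = -2724*(-384) = 1046016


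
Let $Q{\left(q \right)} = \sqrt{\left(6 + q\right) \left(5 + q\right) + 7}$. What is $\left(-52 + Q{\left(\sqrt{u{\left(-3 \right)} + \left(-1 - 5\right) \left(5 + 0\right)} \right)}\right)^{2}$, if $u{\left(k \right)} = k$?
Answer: $\left(52 - \sqrt{4 + 11 i \sqrt{33}}\right)^{2} \approx 2104.6 - 503.19 i$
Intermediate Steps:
$Q{\left(q \right)} = \sqrt{7 + \left(5 + q\right) \left(6 + q\right)}$ ($Q{\left(q \right)} = \sqrt{\left(5 + q\right) \left(6 + q\right) + 7} = \sqrt{7 + \left(5 + q\right) \left(6 + q\right)}$)
$\left(-52 + Q{\left(\sqrt{u{\left(-3 \right)} + \left(-1 - 5\right) \left(5 + 0\right)} \right)}\right)^{2} = \left(-52 + \sqrt{37 + \left(\sqrt{-3 + \left(-1 - 5\right) \left(5 + 0\right)}\right)^{2} + 11 \sqrt{-3 + \left(-1 - 5\right) \left(5 + 0\right)}}\right)^{2} = \left(-52 + \sqrt{37 + \left(\sqrt{-3 - 30}\right)^{2} + 11 \sqrt{-3 - 30}}\right)^{2} = \left(-52 + \sqrt{37 + \left(\sqrt{-33}\right)^{2} + 11 \sqrt{-33}}\right)^{2} = \left(-52 + \sqrt{37 + \left(i \sqrt{33}\right)^{2} + 11 i \sqrt{33}}\right)^{2} = \left(-52 + \sqrt{37 - 33 + 11 i \sqrt{33}}\right)^{2} = \left(-52 + \sqrt{4 + 11 i \sqrt{33}}\right)^{2}$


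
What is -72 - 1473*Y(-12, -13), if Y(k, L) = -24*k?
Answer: -424296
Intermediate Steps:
-72 - 1473*Y(-12, -13) = -72 - (-35352)*(-12) = -72 - 1473*288 = -72 - 424224 = -424296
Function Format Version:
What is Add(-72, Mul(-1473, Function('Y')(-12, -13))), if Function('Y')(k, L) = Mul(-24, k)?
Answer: -424296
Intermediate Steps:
Add(-72, Mul(-1473, Function('Y')(-12, -13))) = Add(-72, Mul(-1473, Mul(-24, -12))) = Add(-72, Mul(-1473, 288)) = Add(-72, -424224) = -424296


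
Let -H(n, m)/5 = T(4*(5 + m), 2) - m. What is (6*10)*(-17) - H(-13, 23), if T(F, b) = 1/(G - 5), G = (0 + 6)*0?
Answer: -1136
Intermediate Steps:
G = 0 (G = 6*0 = 0)
T(F, b) = -⅕ (T(F, b) = 1/(0 - 5) = 1/(-5) = -⅕)
H(n, m) = 1 + 5*m (H(n, m) = -5*(-⅕ - m) = 1 + 5*m)
(6*10)*(-17) - H(-13, 23) = (6*10)*(-17) - (1 + 5*23) = 60*(-17) - (1 + 115) = -1020 - 1*116 = -1020 - 116 = -1136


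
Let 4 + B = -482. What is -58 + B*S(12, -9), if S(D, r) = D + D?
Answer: -11722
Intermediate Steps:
S(D, r) = 2*D
B = -486 (B = -4 - 482 = -486)
-58 + B*S(12, -9) = -58 - 972*12 = -58 - 486*24 = -58 - 11664 = -11722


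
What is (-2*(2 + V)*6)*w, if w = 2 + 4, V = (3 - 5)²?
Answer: -432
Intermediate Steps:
V = 4 (V = (-2)² = 4)
w = 6
(-2*(2 + V)*6)*w = (-2*(2 + 4)*6)*6 = (-2*6*6)*6 = -12*6*6 = -72*6 = -432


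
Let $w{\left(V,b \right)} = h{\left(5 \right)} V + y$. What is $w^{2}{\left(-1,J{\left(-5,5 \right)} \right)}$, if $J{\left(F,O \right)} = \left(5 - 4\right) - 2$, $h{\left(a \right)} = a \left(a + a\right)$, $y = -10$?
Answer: $3600$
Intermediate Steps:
$h{\left(a \right)} = 2 a^{2}$ ($h{\left(a \right)} = a 2 a = 2 a^{2}$)
$J{\left(F,O \right)} = -1$ ($J{\left(F,O \right)} = 1 - 2 = -1$)
$w{\left(V,b \right)} = -10 + 50 V$ ($w{\left(V,b \right)} = 2 \cdot 5^{2} V - 10 = 2 \cdot 25 V - 10 = 50 V - 10 = -10 + 50 V$)
$w^{2}{\left(-1,J{\left(-5,5 \right)} \right)} = \left(-10 + 50 \left(-1\right)\right)^{2} = \left(-10 - 50\right)^{2} = \left(-60\right)^{2} = 3600$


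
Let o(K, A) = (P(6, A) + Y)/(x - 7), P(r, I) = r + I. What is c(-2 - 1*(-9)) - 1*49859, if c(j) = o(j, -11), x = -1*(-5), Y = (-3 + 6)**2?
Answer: -49861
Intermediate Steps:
Y = 9 (Y = 3**2 = 9)
P(r, I) = I + r
x = 5
o(K, A) = -15/2 - A/2 (o(K, A) = ((A + 6) + 9)/(5 - 7) = ((6 + A) + 9)/(-2) = (15 + A)*(-1/2) = -15/2 - A/2)
c(j) = -2 (c(j) = -15/2 - 1/2*(-11) = -15/2 + 11/2 = -2)
c(-2 - 1*(-9)) - 1*49859 = -2 - 1*49859 = -2 - 49859 = -49861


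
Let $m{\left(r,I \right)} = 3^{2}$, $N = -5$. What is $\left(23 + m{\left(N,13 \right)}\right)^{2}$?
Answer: $1024$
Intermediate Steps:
$m{\left(r,I \right)} = 9$
$\left(23 + m{\left(N,13 \right)}\right)^{2} = \left(23 + 9\right)^{2} = 32^{2} = 1024$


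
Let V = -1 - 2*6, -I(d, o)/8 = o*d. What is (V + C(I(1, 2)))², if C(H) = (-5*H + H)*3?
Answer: 32041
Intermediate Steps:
I(d, o) = -8*d*o (I(d, o) = -8*o*d = -8*d*o)
C(H) = -12*H (C(H) = -4*H*3 = -12*H)
V = -13 (V = -1 - 12 = -13)
(V + C(I(1, 2)))² = (-13 - (-96)*2)² = (-13 - 12*(-16))² = (-13 + 192)² = 179² = 32041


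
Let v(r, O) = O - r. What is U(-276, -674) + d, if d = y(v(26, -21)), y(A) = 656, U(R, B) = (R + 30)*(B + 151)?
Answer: 129314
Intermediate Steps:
U(R, B) = (30 + R)*(151 + B)
d = 656
U(-276, -674) + d = (4530 + 30*(-674) + 151*(-276) - 674*(-276)) + 656 = (4530 - 20220 - 41676 + 186024) + 656 = 128658 + 656 = 129314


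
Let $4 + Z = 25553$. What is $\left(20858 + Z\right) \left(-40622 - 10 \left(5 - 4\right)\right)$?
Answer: $-1885609224$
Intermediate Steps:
$Z = 25549$ ($Z = -4 + 25553 = 25549$)
$\left(20858 + Z\right) \left(-40622 - 10 \left(5 - 4\right)\right) = \left(20858 + 25549\right) \left(-40622 - 10 \left(5 - 4\right)\right) = 46407 \left(-40622 - 10\right) = 46407 \left(-40632\right) = -1885609224$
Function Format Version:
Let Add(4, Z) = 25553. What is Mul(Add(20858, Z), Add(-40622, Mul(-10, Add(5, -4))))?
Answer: -1885609224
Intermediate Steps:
Z = 25549 (Z = Add(-4, 25553) = 25549)
Mul(Add(20858, Z), Add(-40622, Mul(-10, Add(5, -4)))) = Mul(Add(20858, 25549), Add(-40622, Mul(-10, Add(5, -4)))) = Mul(46407, Add(-40622, Mul(-10, 1))) = Mul(46407, Add(-40622, -10)) = Mul(46407, -40632) = -1885609224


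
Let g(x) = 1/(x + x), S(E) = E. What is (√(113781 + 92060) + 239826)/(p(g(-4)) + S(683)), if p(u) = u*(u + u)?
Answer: 7674432/21857 + 32*√205841/21857 ≈ 351.78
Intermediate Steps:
g(x) = 1/(2*x)
p(u) = 2*u² (p(u) = u*(2*u) = 2*u²)
(√(113781 + 92060) + 239826)/(p(g(-4)) + S(683)) = (√(113781 + 92060) + 239826)/(2*((½)/(-4))² + 683) = (√205841 + 239826)/(2*((½)*(-¼))² + 683) = (239826 + √205841)/(2*(-⅛)² + 683) = (239826 + √205841)/(2*(1/64) + 683) = (239826 + √205841)/(1/32 + 683) = (239826 + √205841)/(21857/32) = (239826 + √205841)*(32/21857) = 7674432/21857 + 32*√205841/21857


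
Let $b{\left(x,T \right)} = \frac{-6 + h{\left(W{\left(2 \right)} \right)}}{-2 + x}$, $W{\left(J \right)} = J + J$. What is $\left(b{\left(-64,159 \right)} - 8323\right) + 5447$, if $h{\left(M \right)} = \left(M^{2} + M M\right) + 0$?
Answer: $- \frac{94921}{33} \approx -2876.4$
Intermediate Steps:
$W{\left(J \right)} = 2 J$
$h{\left(M \right)} = 2 M^{2}$ ($h{\left(M \right)} = \left(M^{2} + M^{2}\right) + 0 = 2 M^{2} + 0 = 2 M^{2}$)
$b{\left(x,T \right)} = \frac{26}{-2 + x}$ ($b{\left(x,T \right)} = \frac{-6 + 2 \left(2 \cdot 2\right)^{2}}{-2 + x} = \frac{-6 + 2 \cdot 4^{2}}{-2 + x} = \frac{-6 + 2 \cdot 16}{-2 + x} = \frac{-6 + 32}{-2 + x} = \frac{26}{-2 + x}$)
$\left(b{\left(-64,159 \right)} - 8323\right) + 5447 = \left(\frac{26}{-2 - 64} - 8323\right) + 5447 = \left(\frac{26}{-66} - 8323\right) + 5447 = \left(26 \left(- \frac{1}{66}\right) - 8323\right) + 5447 = \left(- \frac{13}{33} - 8323\right) + 5447 = - \frac{274672}{33} + 5447 = - \frac{94921}{33}$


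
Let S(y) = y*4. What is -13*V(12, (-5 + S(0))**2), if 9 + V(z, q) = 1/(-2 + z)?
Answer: 1157/10 ≈ 115.70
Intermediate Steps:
S(y) = 4*y
V(z, q) = -9 + 1/(-2 + z)
-13*V(12, (-5 + S(0))**2) = -13*(19 - 9*12)/(-2 + 12) = -13*(19 - 108)/10 = -13*(-89)/10 = -13*(-89/10) = 1157/10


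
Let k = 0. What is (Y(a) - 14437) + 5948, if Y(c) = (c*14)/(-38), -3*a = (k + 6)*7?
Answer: -161193/19 ≈ -8483.8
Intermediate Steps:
a = -14 (a = -(0 + 6)*7/3 = -2*7 = -1/3*42 = -14)
Y(c) = -7*c/19 (Y(c) = (14*c)*(-1/38) = -7*c/19)
(Y(a) - 14437) + 5948 = (-7/19*(-14) - 14437) + 5948 = (98/19 - 14437) + 5948 = -274205/19 + 5948 = -161193/19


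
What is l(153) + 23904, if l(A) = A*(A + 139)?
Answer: 68580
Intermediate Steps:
l(A) = A*(139 + A)
l(153) + 23904 = 153*(139 + 153) + 23904 = 153*292 + 23904 = 44676 + 23904 = 68580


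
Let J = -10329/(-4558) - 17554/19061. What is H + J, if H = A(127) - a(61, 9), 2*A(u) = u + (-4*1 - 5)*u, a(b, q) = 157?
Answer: -57658355333/86880038 ≈ -663.65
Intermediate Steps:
A(u) = -4*u (A(u) = (u + (-4*1 - 5)*u)/2 = (u + (-4 - 5)*u)/2 = (u - 9*u)/2 = (-8*u)/2 = -4*u)
J = 116869937/86880038 (J = -10329*(-1/4558) - 17554*1/19061 = 10329/4558 - 17554/19061 = 116869937/86880038 ≈ 1.3452)
H = -665 (H = -4*127 - 1*157 = -508 - 157 = -665)
H + J = -665 + 116869937/86880038 = -57658355333/86880038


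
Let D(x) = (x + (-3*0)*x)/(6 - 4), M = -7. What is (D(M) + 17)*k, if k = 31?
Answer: 837/2 ≈ 418.50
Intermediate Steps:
D(x) = x/2 (D(x) = (x + 0*x)/2 = (x + 0)*(1/2) = x*(1/2) = x/2)
(D(M) + 17)*k = ((1/2)*(-7) + 17)*31 = (-7/2 + 17)*31 = (27/2)*31 = 837/2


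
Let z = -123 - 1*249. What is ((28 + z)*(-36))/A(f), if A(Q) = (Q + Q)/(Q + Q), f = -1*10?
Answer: 12384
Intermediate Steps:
z = -372 (z = -123 - 249 = -372)
f = -10
A(Q) = 1 (A(Q) = (2*Q)/((2*Q)) = (2*Q)*(1/(2*Q)) = 1)
((28 + z)*(-36))/A(f) = ((28 - 372)*(-36))/1 = -344*(-36)*1 = 12384*1 = 12384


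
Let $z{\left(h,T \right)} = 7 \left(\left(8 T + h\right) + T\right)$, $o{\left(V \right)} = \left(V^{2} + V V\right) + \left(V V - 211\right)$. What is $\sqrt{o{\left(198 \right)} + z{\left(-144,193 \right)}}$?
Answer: $2 \sqrt{32138} \approx 358.54$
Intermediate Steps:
$o{\left(V \right)} = -211 + 3 V^{2}$ ($o{\left(V \right)} = \left(V^{2} + V^{2}\right) + \left(V^{2} - 211\right) = 2 V^{2} + \left(-211 + V^{2}\right) = -211 + 3 V^{2}$)
$z{\left(h,T \right)} = 7 h + 63 T$ ($z{\left(h,T \right)} = 7 \left(\left(h + 8 T\right) + T\right) = 7 \left(h + 9 T\right) = 7 h + 63 T$)
$\sqrt{o{\left(198 \right)} + z{\left(-144,193 \right)}} = \sqrt{\left(-211 + 3 \cdot 198^{2}\right) + \left(7 \left(-144\right) + 63 \cdot 193\right)} = \sqrt{\left(-211 + 3 \cdot 39204\right) + \left(-1008 + 12159\right)} = \sqrt{\left(-211 + 117612\right) + 11151} = \sqrt{117401 + 11151} = \sqrt{128552} = 2 \sqrt{32138}$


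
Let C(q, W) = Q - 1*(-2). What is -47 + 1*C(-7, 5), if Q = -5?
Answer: -50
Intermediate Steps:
C(q, W) = -3 (C(q, W) = -5 - 1*(-2) = -5 + 2 = -3)
-47 + 1*C(-7, 5) = -47 + 1*(-3) = -47 - 3 = -50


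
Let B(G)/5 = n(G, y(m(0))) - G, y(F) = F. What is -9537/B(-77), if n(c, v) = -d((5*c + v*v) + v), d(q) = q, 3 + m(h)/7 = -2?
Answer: 9537/3640 ≈ 2.6201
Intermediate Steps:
m(h) = -35 (m(h) = -21 + 7*(-2) = -21 - 14 = -35)
n(c, v) = -v - v**2 - 5*c (n(c, v) = -((5*c + v*v) + v) = -((5*c + v**2) + v) = -((v**2 + 5*c) + v) = -(v + v**2 + 5*c) = -v - v**2 - 5*c)
B(G) = -5950 - 30*G (B(G) = 5*((-1*(-35) - 1*(-35)**2 - 5*G) - G) = 5*((35 - 1*1225 - 5*G) - G) = 5*((35 - 1225 - 5*G) - G) = 5*((-1190 - 5*G) - G) = 5*(-1190 - 6*G) = -5950 - 30*G)
-9537/B(-77) = -9537/(-5950 - 30*(-77)) = -9537/(-5950 + 2310) = -9537/(-3640) = -9537*(-1/3640) = 9537/3640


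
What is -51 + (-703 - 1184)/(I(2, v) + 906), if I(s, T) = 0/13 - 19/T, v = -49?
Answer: -2357526/44413 ≈ -53.082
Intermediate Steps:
I(s, T) = -19/T (I(s, T) = 0*(1/13) - 19/T = 0 - 19/T = -19/T)
-51 + (-703 - 1184)/(I(2, v) + 906) = -51 + (-703 - 1184)/(-19/(-49) + 906) = -51 - 1887/(-19*(-1/49) + 906) = -51 - 1887/(19/49 + 906) = -51 - 1887/44413/49 = -51 - 1887*49/44413 = -51 - 92463/44413 = -2357526/44413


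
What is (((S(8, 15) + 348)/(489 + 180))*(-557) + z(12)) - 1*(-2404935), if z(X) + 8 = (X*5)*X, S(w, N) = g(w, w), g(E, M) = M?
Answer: 1609179551/669 ≈ 2.4054e+6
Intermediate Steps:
S(w, N) = w
z(X) = -8 + 5*X**2 (z(X) = -8 + (X*5)*X = -8 + (5*X)*X = -8 + 5*X**2)
(((S(8, 15) + 348)/(489 + 180))*(-557) + z(12)) - 1*(-2404935) = (((8 + 348)/(489 + 180))*(-557) + (-8 + 5*12**2)) - 1*(-2404935) = ((356/669)*(-557) + (-8 + 5*144)) + 2404935 = ((356*(1/669))*(-557) + (-8 + 720)) + 2404935 = ((356/669)*(-557) + 712) + 2404935 = (-198292/669 + 712) + 2404935 = 278036/669 + 2404935 = 1609179551/669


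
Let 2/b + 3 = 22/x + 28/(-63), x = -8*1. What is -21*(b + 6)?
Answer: -26586/223 ≈ -119.22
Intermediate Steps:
x = -8
b = -72/223 (b = 2/(-3 + (22/(-8) + 28/(-63))) = 2/(-3 + (22*(-⅛) + 28*(-1/63))) = 2/(-3 + (-11/4 - 4/9)) = 2/(-3 - 115/36) = 2/(-223/36) = 2*(-36/223) = -72/223 ≈ -0.32287)
-21*(b + 6) = -21*(-72/223 + 6) = -21*1266/223 = -26586/223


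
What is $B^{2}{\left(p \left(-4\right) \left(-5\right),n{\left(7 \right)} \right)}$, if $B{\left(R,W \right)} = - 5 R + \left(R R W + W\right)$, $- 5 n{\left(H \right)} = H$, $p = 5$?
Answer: $\frac{5257265049}{25} \approx 2.1029 \cdot 10^{8}$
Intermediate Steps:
$n{\left(H \right)} = - \frac{H}{5}$
$B{\left(R,W \right)} = W - 5 R + W R^{2}$ ($B{\left(R,W \right)} = - 5 R + \left(R^{2} W + W\right) = - 5 R + \left(W R^{2} + W\right) = - 5 R + \left(W + W R^{2}\right) = W - 5 R + W R^{2}$)
$B^{2}{\left(p \left(-4\right) \left(-5\right),n{\left(7 \right)} \right)} = \left(\left(- \frac{1}{5}\right) 7 - 5 \cdot 5 \left(-4\right) \left(-5\right) + \left(- \frac{1}{5}\right) 7 \left(5 \left(-4\right) \left(-5\right)\right)^{2}\right)^{2} = \left(- \frac{7}{5} - 5 \left(\left(-20\right) \left(-5\right)\right) - \frac{7 \left(\left(-20\right) \left(-5\right)\right)^{2}}{5}\right)^{2} = \left(- \frac{7}{5} - 500 - \frac{7 \cdot 100^{2}}{5}\right)^{2} = \left(- \frac{7}{5} - 500 - 14000\right)^{2} = \left(- \frac{72507}{5}\right)^{2} = \frac{5257265049}{25}$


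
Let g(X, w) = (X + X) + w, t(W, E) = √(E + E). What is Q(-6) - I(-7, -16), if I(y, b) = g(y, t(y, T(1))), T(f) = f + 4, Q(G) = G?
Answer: 8 - √10 ≈ 4.8377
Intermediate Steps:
T(f) = 4 + f
t(W, E) = √2*√E (t(W, E) = √(2*E) = √2*√E)
g(X, w) = w + 2*X (g(X, w) = 2*X + w = w + 2*X)
I(y, b) = √10 + 2*y (I(y, b) = √2*√(4 + 1) + 2*y = √2*√5 + 2*y = √10 + 2*y)
Q(-6) - I(-7, -16) = -6 - (√10 + 2*(-7)) = -6 - (√10 - 14) = -6 - (-14 + √10) = -6 + (14 - √10) = 8 - √10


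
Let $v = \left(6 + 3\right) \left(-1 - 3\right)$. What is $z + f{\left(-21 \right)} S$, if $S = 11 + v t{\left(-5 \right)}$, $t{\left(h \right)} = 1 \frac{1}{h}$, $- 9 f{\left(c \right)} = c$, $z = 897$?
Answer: $\frac{14092}{15} \approx 939.47$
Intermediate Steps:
$f{\left(c \right)} = - \frac{c}{9}$
$t{\left(h \right)} = \frac{1}{h}$
$v = -36$ ($v = 9 \left(-4\right) = -36$)
$S = \frac{91}{5}$ ($S = 11 - \frac{36}{-5} = 11 - - \frac{36}{5} = 11 + \frac{36}{5} = \frac{91}{5} \approx 18.2$)
$z + f{\left(-21 \right)} S = 897 + \left(- \frac{1}{9}\right) \left(-21\right) \frac{91}{5} = 897 + \frac{7}{3} \cdot \frac{91}{5} = 897 + \frac{637}{15} = \frac{14092}{15}$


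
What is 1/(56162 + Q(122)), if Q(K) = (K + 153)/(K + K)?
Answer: 244/13703803 ≈ 1.7805e-5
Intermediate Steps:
Q(K) = (153 + K)/(2*K) (Q(K) = (153 + K)/((2*K)) = (153 + K)*(1/(2*K)) = (153 + K)/(2*K))
1/(56162 + Q(122)) = 1/(56162 + (½)*(153 + 122)/122) = 1/(56162 + (½)*(1/122)*275) = 1/(56162 + 275/244) = 1/(13703803/244) = 244/13703803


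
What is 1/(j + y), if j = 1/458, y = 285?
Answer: 458/130531 ≈ 0.0035087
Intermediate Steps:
j = 1/458 ≈ 0.0021834
1/(j + y) = 1/(1/458 + 285) = 1/(130531/458) = 458/130531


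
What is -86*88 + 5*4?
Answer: -7548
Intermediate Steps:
-86*88 + 5*4 = -7568 + 20 = -7548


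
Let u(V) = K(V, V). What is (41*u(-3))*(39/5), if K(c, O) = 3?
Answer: 4797/5 ≈ 959.40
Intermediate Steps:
u(V) = 3
(41*u(-3))*(39/5) = (41*3)*(39/5) = 123*(39*(⅕)) = 123*(39/5) = 4797/5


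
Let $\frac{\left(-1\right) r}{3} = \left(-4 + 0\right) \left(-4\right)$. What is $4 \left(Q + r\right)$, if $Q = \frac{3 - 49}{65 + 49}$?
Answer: $- \frac{11036}{57} \approx -193.61$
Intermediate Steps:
$Q = - \frac{23}{57}$ ($Q = - \frac{46}{114} = \left(-46\right) \frac{1}{114} = - \frac{23}{57} \approx -0.40351$)
$r = -48$ ($r = - 3 \left(-4 + 0\right) \left(-4\right) = - 3 \left(\left(-4\right) \left(-4\right)\right) = \left(-3\right) 16 = -48$)
$4 \left(Q + r\right) = 4 \left(- \frac{23}{57} - 48\right) = 4 \left(- \frac{2759}{57}\right) = - \frac{11036}{57}$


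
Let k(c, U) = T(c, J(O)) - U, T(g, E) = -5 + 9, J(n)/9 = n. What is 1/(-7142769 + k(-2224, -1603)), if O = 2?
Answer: -1/7141162 ≈ -1.4003e-7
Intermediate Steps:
J(n) = 9*n
T(g, E) = 4
k(c, U) = 4 - U
1/(-7142769 + k(-2224, -1603)) = 1/(-7142769 + (4 - 1*(-1603))) = 1/(-7142769 + (4 + 1603)) = 1/(-7142769 + 1607) = 1/(-7141162) = -1/7141162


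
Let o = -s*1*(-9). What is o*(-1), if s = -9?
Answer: 81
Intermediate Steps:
o = -81 (o = -(-9*1)*(-9) = -(-9)*(-9) = -1*81 = -81)
o*(-1) = -81*(-1) = 81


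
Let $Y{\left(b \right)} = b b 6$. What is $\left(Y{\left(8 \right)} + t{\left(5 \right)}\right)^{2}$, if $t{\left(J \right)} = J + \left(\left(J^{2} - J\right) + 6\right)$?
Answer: $172225$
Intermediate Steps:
$t{\left(J \right)} = 6 + J^{2}$ ($t{\left(J \right)} = J + \left(6 + J^{2} - J\right) = 6 + J^{2}$)
$Y{\left(b \right)} = 6 b^{2}$ ($Y{\left(b \right)} = b^{2} \cdot 6 = 6 b^{2}$)
$\left(Y{\left(8 \right)} + t{\left(5 \right)}\right)^{2} = \left(6 \cdot 8^{2} + \left(6 + 5^{2}\right)\right)^{2} = \left(6 \cdot 64 + \left(6 + 25\right)\right)^{2} = \left(384 + 31\right)^{2} = 415^{2} = 172225$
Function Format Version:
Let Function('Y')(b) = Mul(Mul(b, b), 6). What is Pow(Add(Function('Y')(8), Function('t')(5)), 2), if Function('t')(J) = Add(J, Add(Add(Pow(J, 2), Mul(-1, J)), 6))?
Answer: 172225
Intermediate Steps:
Function('t')(J) = Add(6, Pow(J, 2)) (Function('t')(J) = Add(J, Add(6, Pow(J, 2), Mul(-1, J))) = Add(6, Pow(J, 2)))
Function('Y')(b) = Mul(6, Pow(b, 2)) (Function('Y')(b) = Mul(Pow(b, 2), 6) = Mul(6, Pow(b, 2)))
Pow(Add(Function('Y')(8), Function('t')(5)), 2) = Pow(Add(Mul(6, Pow(8, 2)), Add(6, Pow(5, 2))), 2) = Pow(Add(Mul(6, 64), Add(6, 25)), 2) = Pow(Add(384, 31), 2) = Pow(415, 2) = 172225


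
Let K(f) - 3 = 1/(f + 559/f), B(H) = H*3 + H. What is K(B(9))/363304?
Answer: 5601/673928920 ≈ 8.3110e-6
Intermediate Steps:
B(H) = 4*H (B(H) = 3*H + H = 4*H)
K(f) = 3 + 1/(f + 559/f)
K(B(9))/363304 = ((1677 + 4*9 + 3*(4*9)²)/(559 + (4*9)²))/363304 = ((1677 + 36 + 3*36²)/(559 + 36²))*(1/363304) = ((1677 + 36 + 3*1296)/(559 + 1296))*(1/363304) = ((1677 + 36 + 3888)/1855)*(1/363304) = ((1/1855)*5601)*(1/363304) = (5601/1855)*(1/363304) = 5601/673928920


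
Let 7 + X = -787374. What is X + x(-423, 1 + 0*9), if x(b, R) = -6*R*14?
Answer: -787465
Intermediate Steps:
X = -787381 (X = -7 - 787374 = -787381)
x(b, R) = -84*R
X + x(-423, 1 + 0*9) = -787381 - 84*(1 + 0*9) = -787381 - 84*(1 + 0) = -787381 - 84*1 = -787381 - 84 = -787465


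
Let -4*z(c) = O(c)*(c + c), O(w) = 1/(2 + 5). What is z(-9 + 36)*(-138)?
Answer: 1863/7 ≈ 266.14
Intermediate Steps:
O(w) = 1/7
z(c) = -c/14 (z(c) = -(c + c)/28 = -2*c/28 = -c/14)
z(-9 + 36)*(-138) = -(-9 + 36)/14*(-138) = -1/14*27*(-138) = -27/14*(-138) = 1863/7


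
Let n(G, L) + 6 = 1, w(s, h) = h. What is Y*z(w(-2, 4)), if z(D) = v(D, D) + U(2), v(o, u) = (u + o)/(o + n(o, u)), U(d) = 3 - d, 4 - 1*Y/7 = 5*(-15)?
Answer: -3871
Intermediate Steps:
n(G, L) = -5 (n(G, L) = -6 + 1 = -5)
Y = 553 (Y = 28 - 35*(-15) = 28 - 7*(-75) = 28 + 525 = 553)
v(o, u) = (o + u)/(-5 + o) (v(o, u) = (u + o)/(o - 5) = (o + u)/(-5 + o))
z(D) = 1 + 2*D/(-5 + D) (z(D) = (D + D)/(-5 + D) + (3 - 1*2) = (2*D)/(-5 + D) + (3 - 2) = 2*D/(-5 + D) + 1 = 1 + 2*D/(-5 + D))
Y*z(w(-2, 4)) = 553*((-5 + 3*4)/(-5 + 4)) = 553*((-5 + 12)/(-1)) = 553*(-1*7) = 553*(-7) = -3871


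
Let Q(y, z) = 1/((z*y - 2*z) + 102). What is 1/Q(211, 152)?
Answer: 31870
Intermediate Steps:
Q(y, z) = 1/(102 - 2*z + y*z) (Q(y, z) = 1/((y*z - 2*z) + 102) = 1/((-2*z + y*z) + 102) = 1/(102 - 2*z + y*z))
1/Q(211, 152) = 1/(1/(102 - 2*152 + 211*152)) = 1/(1/(102 - 304 + 32072)) = 1/(1/31870) = 31870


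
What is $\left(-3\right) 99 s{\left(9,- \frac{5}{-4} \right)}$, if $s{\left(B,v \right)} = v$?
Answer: $- \frac{1485}{4} \approx -371.25$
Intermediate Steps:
$\left(-3\right) 99 s{\left(9,- \frac{5}{-4} \right)} = \left(-3\right) 99 \left(- \frac{5}{-4}\right) = - 297 \left(\left(-5\right) \left(- \frac{1}{4}\right)\right) = \left(-297\right) \frac{5}{4} = - \frac{1485}{4}$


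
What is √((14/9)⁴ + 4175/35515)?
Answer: √1977100751149/575343 ≈ 2.4439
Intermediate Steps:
√((14/9)⁴ + 4175/35515) = √((14*(⅑))⁴ + 4175*(1/35515)) = √((14/9)⁴ + 835/7103) = √(38416/6561 + 835/7103) = √(278347283/46602783) = √1977100751149/575343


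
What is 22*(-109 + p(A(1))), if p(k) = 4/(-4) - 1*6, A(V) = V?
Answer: -2552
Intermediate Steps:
p(k) = -7 (p(k) = 4*(-1/4) - 6 = -1 - 6 = -7)
22*(-109 + p(A(1))) = 22*(-109 - 7) = 22*(-116) = -2552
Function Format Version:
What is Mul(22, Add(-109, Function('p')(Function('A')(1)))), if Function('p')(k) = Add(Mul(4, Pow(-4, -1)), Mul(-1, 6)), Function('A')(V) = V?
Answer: -2552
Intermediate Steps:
Function('p')(k) = -7 (Function('p')(k) = Add(Mul(4, Rational(-1, 4)), -6) = Add(-1, -6) = -7)
Mul(22, Add(-109, Function('p')(Function('A')(1)))) = Mul(22, Add(-109, -7)) = Mul(22, -116) = -2552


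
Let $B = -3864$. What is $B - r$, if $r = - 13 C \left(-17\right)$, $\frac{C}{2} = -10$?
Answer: $556$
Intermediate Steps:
$C = -20$ ($C = 2 \left(-10\right) = -20$)
$r = -4420$ ($r = \left(-13\right) \left(-20\right) \left(-17\right) = 260 \left(-17\right) = -4420$)
$B - r = -3864 - -4420 = -3864 + 4420 = 556$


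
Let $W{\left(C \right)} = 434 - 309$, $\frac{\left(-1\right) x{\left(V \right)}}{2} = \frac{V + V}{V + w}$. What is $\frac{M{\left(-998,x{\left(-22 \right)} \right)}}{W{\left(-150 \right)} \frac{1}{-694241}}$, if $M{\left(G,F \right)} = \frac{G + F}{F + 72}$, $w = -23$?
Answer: $\frac{15619728259}{197000} \approx 79288.0$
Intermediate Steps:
$x{\left(V \right)} = - \frac{4 V}{-23 + V}$ ($x{\left(V \right)} = - 2 \frac{V + V}{V - 23} = - 2 \frac{2 V}{-23 + V} = - \frac{4 V}{-23 + V}$)
$W{\left(C \right)} = 125$ ($W{\left(C \right)} = 434 - 309 = 125$)
$M{\left(G,F \right)} = \frac{F + G}{72 + F}$
$\frac{M{\left(-998,x{\left(-22 \right)} \right)}}{W{\left(-150 \right)} \frac{1}{-694241}} = \frac{\frac{1}{72 - - \frac{88}{-23 - 22}} \left(\left(-4\right) \left(-22\right) \frac{1}{-23 - 22} - 998\right)}{125 \frac{1}{-694241}} = \frac{\frac{1}{72 - - \frac{88}{-45}} \left(\left(-4\right) \left(-22\right) \frac{1}{-45} - 998\right)}{125 \left(- \frac{1}{694241}\right)} = \frac{\frac{1}{72 - \left(-88\right) \left(- \frac{1}{45}\right)} \left(\left(-4\right) \left(-22\right) \left(- \frac{1}{45}\right) - 998\right)}{- \frac{125}{694241}} = \frac{- \frac{88}{45} - 998}{72 - \frac{88}{45}} \left(- \frac{694241}{125}\right) = \frac{1}{\frac{3152}{45}} \left(- \frac{44998}{45}\right) \left(- \frac{694241}{125}\right) = \frac{45}{3152} \left(- \frac{44998}{45}\right) \left(- \frac{694241}{125}\right) = \left(- \frac{22499}{1576}\right) \left(- \frac{694241}{125}\right) = \frac{15619728259}{197000}$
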